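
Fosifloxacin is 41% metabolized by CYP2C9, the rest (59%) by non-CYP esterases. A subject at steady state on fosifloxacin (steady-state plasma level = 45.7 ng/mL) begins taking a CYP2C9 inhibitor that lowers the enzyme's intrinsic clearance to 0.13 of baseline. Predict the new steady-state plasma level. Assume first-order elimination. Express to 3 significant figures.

71.0 ng/mL

The CYP2C9 pathway (41% of clearance) is reduced to 0.13× activity: 0.41 × 0.13 = 0.0533.
Non-CYP routes (59%) are unchanged.
Relative clearance = 0.0533 + 0.59 = 0.6433.
Steady-state plasma level ∝ 1/CL, so new value = 45.7 / 0.6433 = 71.0 ng/mL.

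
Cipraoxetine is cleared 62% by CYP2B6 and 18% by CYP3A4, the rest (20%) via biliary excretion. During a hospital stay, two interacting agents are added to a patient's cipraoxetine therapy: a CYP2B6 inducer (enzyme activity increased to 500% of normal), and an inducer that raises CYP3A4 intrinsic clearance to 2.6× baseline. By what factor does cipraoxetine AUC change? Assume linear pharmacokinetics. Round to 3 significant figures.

0.265

CYP2B6: 0.62 × 5 = 3.1
CYP3A4: 0.18 × 2.6 = 0.468
Other: 0.2 (unchanged)
New clearance relative to baseline: 3.1 + 0.468 + 0.2 = 3.768.
Net AUC ratio = 1 / 3.768 = 0.265.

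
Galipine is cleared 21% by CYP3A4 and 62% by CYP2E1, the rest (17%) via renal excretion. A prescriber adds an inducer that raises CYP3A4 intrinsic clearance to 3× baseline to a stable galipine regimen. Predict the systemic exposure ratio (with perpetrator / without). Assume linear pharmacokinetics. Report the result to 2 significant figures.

0.70

The CYP3A4 pathway (21% of clearance) is boosted to 3× activity: 0.21 × 3 = 0.63.
CYP2E1 (62%) and the residual 17% are unaffected.
New clearance relative to baseline: 0.63 + 0.62 + 0.17 = 1.42.
Systemic exposure is inversely proportional to clearance, so the fold-change is 1 / 1.42 = 0.70.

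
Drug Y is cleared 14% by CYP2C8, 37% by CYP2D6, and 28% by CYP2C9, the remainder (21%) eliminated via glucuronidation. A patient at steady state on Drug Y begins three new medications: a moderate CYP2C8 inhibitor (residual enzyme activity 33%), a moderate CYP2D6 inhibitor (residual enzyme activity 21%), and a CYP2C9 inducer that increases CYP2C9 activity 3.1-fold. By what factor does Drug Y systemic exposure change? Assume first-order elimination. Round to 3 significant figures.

The CYP2C8 pathway (14% of clearance) falls to 0.33× activity: 0.14 × 0.33 = 0.0462.
The CYP2D6 pathway (37% of clearance) drops to 0.21× activity: 0.37 × 0.21 = 0.0777.
The CYP2C9 pathway (28% of clearance) rises to 3.1× activity: 0.28 × 3.1 = 0.868.
The remaining 21% of clearance is unaffected.
Relative clearance = 0.0462 + 0.0777 + 0.868 + 0.21 = 1.2019.
Net systemic exposure ratio = 1 / 1.2019 = 0.832.

0.832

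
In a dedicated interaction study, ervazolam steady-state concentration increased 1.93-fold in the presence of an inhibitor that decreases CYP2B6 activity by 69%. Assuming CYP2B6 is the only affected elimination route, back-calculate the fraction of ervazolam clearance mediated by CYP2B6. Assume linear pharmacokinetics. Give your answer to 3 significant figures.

0.698

Let x = fm,CYP2B6. Because steady-state concentration ∝ 1/CL, relative clearance fell to 1/1.93 = 0.5181.
Only the CYP2B6 route changed, so 0.5181 = x·0.31 + (1 − x), giving x = 0.698.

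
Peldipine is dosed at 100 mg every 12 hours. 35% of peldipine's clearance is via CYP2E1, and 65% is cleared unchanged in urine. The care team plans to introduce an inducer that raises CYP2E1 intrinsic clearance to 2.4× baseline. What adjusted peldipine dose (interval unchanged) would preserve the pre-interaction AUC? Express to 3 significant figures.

149 mg

CYP2E1: 0.35 × 2.4 = 0.84
Other: 0.65 (unchanged)
New clearance relative to baseline: 0.84 + 0.65 = 1.49.
Exposure is unchanged when dose changes in proportion to clearance. New dose = 100 mg × 1.49 = 149 mg.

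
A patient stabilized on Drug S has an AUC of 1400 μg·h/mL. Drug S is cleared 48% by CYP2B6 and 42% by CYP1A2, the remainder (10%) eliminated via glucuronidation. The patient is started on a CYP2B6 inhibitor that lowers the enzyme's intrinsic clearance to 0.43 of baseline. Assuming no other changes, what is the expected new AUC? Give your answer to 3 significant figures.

1.93 × 10³ μg·h/mL

The CYP2B6 pathway (48% of clearance) falls to 0.43× activity: 0.48 × 0.43 = 0.2064.
CYP1A2 (42%) and the residual 10% are unaffected.
New clearance relative to baseline: 0.2064 + 0.42 + 0.1 = 0.7264.
New AUC = baseline ÷ relative clearance = 1400 / 0.7264 = 1.93 × 10³ μg·h/mL.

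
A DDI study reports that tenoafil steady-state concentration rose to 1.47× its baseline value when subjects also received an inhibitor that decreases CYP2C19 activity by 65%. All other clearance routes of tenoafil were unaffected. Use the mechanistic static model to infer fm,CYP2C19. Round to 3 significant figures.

Write x for the fraction cleared via CYP2C19. The observed steady-state concentration change means clearance fell to 1/1.47 = 0.6803 of baseline.
Only the CYP2C19 route changed, so 0.6803 = x·0.35 + (1 − x), giving x = 0.492.

0.492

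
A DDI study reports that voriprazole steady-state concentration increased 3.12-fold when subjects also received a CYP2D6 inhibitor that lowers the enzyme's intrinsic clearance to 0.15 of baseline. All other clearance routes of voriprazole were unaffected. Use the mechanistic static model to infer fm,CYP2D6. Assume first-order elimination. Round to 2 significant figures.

0.80

CL'/CL = 1 / 3.12 = 0.3205
0.15·fm + (1 − fm) = 0.3205
fm = (0.3205 − 1) / (0.15 − 1) = 0.80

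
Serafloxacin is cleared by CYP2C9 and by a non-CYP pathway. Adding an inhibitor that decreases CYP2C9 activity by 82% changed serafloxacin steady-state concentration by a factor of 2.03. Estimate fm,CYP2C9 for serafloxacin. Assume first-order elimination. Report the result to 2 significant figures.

CL'/CL = 1 / 2.03 = 0.4926
0.18·fm + (1 − fm) = 0.4926
fm = (0.4926 − 1) / (0.18 − 1) = 0.62

0.62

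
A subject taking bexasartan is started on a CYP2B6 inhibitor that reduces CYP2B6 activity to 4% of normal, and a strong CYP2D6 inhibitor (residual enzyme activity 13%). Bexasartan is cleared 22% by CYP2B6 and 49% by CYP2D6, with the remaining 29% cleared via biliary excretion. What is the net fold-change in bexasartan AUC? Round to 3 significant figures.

2.76

CYP2B6: 0.22 × 0.04 = 0.0088
CYP2D6: 0.49 × 0.13 = 0.0637
Other: 0.29 (unchanged)
Relative clearance = 0.0088 + 0.0637 + 0.29 = 0.3625.
Net AUC ratio = 1 / 0.3625 = 2.76.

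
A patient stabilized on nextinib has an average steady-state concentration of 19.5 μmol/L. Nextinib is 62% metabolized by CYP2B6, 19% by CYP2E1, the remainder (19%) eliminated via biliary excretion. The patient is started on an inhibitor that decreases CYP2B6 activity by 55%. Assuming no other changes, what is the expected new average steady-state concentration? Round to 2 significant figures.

30 μmol/L

CYP2B6: 0.62 × 0.45 = 0.279
CYP2E1: 0.19 (unchanged)
Other: 0.19 (unchanged)
New clearance relative to baseline: 0.279 + 0.19 + 0.19 = 0.659.
With dosing unchanged, average steady-state concentration scales as 1/CL: 19.5 / 0.659 = 30 μmol/L.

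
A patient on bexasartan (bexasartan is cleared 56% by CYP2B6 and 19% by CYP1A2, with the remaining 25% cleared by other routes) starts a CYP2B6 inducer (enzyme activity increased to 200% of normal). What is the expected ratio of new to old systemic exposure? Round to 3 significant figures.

0.641

The CYP2B6 pathway (56% of clearance) is boosted to 2× activity: 0.56 × 2 = 1.12.
CYP1A2 (19%) and the residual 25% are unaffected.
New clearance relative to baseline: 1.12 + 0.19 + 0.25 = 1.56.
Systemic exposure ratio = CL_old/CL_new = 1 / 1.56 = 0.641.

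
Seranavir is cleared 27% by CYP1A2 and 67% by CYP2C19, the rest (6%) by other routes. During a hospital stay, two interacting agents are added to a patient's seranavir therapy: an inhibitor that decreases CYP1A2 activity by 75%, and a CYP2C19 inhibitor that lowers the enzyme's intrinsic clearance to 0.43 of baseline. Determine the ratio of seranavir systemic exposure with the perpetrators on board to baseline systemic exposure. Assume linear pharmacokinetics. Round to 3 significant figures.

The CYP1A2 pathway (27% of clearance) is reduced to 0.25× activity: 0.27 × 0.25 = 0.0675.
The CYP2C19 pathway (67% of clearance) falls to 0.43× activity: 0.67 × 0.43 = 0.2881.
The remaining 6% of clearance is unaffected.
CL_new/CL_old = 0.0675 + 0.2881 + 0.06 = 0.4156.
Net systemic exposure ratio = 1 / 0.4156 = 2.41.

2.41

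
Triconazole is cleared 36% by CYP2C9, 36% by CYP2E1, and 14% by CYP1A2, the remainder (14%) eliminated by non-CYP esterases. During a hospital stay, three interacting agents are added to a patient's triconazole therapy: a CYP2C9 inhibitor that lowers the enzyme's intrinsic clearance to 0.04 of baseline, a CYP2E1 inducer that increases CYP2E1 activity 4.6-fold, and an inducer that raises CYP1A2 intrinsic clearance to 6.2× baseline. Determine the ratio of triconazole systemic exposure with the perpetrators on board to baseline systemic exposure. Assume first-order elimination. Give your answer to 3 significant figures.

CYP2C9: 0.36 × 0.04 = 0.0144
CYP2E1: 0.36 × 4.6 = 1.656
CYP1A2: 0.14 × 6.2 = 0.868
Other: 0.14 (unchanged)
CL_new/CL_old = 0.0144 + 1.656 + 0.868 + 0.14 = 2.6784.
Net systemic exposure ratio = 1 / 2.6784 = 0.373.

0.373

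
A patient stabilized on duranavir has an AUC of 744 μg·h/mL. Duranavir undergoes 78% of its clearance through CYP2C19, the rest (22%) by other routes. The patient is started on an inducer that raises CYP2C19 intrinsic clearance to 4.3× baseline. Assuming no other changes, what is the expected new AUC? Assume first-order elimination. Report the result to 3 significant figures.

The CYP2C19 pathway (78% of clearance) is boosted to 4.3× activity: 0.78 × 4.3 = 3.354.
Non-CYP routes (22%) are unchanged.
CL_new/CL_old = 3.354 + 0.22 = 3.574.
New AUC = baseline ÷ relative clearance = 744 / 3.574 = 208 μg·h/mL.

208 μg·h/mL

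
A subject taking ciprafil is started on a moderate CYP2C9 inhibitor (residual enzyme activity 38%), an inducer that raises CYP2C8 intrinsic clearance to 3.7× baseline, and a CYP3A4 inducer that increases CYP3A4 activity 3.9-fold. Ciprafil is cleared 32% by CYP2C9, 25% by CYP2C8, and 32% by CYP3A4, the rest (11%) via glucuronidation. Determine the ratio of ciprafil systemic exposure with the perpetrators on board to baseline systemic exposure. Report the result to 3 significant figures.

0.416

The CYP2C9 pathway (32% of clearance) falls to 0.38× activity: 0.32 × 0.38 = 0.1216.
The CYP2C8 pathway (25% of clearance) rises to 3.7× activity: 0.25 × 3.7 = 0.925.
The CYP3A4 pathway (32% of clearance) rises to 3.9× activity: 0.32 × 3.9 = 1.248.
Non-CYP routes (11%) are unchanged.
New clearance relative to baseline: 0.1216 + 0.925 + 1.248 + 0.11 = 2.4046.
Systemic exposure ∝ 1/CL: fold-change = 1 / 2.4046 = 0.416.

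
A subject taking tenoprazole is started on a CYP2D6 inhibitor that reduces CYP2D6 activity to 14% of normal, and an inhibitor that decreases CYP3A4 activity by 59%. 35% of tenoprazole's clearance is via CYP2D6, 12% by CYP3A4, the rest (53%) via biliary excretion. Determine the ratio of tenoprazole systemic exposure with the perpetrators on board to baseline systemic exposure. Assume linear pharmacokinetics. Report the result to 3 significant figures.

The CYP2D6 pathway (35% of clearance) drops to 0.14× activity: 0.35 × 0.14 = 0.049.
The CYP3A4 pathway (12% of clearance) drops to 0.41× activity: 0.12 × 0.41 = 0.0492.
Non-CYP routes (53%) are unchanged.
CL_new/CL_old = 0.049 + 0.0492 + 0.53 = 0.6282.
Net systemic exposure ratio = 1 / 0.6282 = 1.59.

1.59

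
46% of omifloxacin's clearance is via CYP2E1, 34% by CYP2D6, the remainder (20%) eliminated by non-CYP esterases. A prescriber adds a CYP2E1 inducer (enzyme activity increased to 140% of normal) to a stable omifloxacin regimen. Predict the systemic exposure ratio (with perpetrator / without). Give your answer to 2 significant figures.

0.84

The CYP2E1 pathway (46% of clearance) increases to 1.4× activity: 0.46 × 1.4 = 0.644.
CYP2D6 (34%) and the residual 20% are unaffected.
New clearance relative to baseline: 0.644 + 0.34 + 0.2 = 1.184.
Systemic exposure is inversely proportional to clearance, so the fold-change is 1 / 1.184 = 0.84.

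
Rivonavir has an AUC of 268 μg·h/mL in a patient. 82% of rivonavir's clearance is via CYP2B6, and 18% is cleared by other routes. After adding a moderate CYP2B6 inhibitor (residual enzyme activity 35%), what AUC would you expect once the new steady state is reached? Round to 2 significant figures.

5.7 × 10² μg·h/mL

CYP2B6: 0.82 × 0.35 = 0.287
Other: 0.18 (unchanged)
Relative clearance = 0.287 + 0.18 = 0.467.
AUC ∝ 1/CL, so new value = 268 / 0.467 = 5.7 × 10² μg·h/mL.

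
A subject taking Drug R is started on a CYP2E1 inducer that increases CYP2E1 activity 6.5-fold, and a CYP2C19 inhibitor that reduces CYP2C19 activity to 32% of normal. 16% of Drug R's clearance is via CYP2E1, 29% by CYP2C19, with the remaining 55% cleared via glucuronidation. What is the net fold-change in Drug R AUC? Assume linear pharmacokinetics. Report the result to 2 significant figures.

The CYP2E1 pathway (16% of clearance) rises to 6.5× activity: 0.16 × 6.5 = 1.04.
The CYP2C19 pathway (29% of clearance) falls to 0.32× activity: 0.29 × 0.32 = 0.0928.
The remaining 55% of clearance is unaffected.
CL_new/CL_old = 1.04 + 0.0928 + 0.55 = 1.6828.
Net AUC ratio = 1 / 1.6828 = 0.59.

0.59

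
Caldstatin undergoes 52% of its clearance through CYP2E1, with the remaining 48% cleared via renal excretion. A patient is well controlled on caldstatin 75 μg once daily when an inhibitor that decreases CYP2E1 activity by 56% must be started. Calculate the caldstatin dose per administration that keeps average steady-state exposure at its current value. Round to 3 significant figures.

The CYP2E1 pathway (52% of clearance) drops to 0.44× activity: 0.52 × 0.44 = 0.2288.
Non-CYP routes (48%) are unchanged.
Relative clearance = 0.2288 + 0.48 = 0.7088.
To maintain the same steady-state level, dose must scale with clearance: new dose = 75 × 0.7088 = 53.2 μg.

53.2 μg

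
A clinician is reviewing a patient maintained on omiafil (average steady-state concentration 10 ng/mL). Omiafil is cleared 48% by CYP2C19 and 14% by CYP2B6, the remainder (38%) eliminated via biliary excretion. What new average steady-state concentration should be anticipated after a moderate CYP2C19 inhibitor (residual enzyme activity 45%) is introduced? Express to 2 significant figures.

14 ng/mL

The CYP2C19 pathway (48% of clearance) falls to 0.45× activity: 0.48 × 0.45 = 0.216.
CYP2B6 (14%) and the residual 38% are unaffected.
New clearance relative to baseline: 0.216 + 0.14 + 0.38 = 0.736.
New average steady-state concentration = baseline ÷ relative clearance = 10 / 0.736 = 14 ng/mL.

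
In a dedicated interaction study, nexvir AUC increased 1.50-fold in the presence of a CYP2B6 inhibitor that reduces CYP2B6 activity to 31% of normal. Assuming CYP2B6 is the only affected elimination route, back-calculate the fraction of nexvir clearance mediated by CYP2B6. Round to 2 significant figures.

Write x for the fraction cleared via CYP2B6. The observed AUC change means clearance fell to 1/1.50 = 0.6667 of baseline.
Only the CYP2B6 route changed, so 0.6667 = x·0.31 + (1 − x), giving x = 0.48.

0.48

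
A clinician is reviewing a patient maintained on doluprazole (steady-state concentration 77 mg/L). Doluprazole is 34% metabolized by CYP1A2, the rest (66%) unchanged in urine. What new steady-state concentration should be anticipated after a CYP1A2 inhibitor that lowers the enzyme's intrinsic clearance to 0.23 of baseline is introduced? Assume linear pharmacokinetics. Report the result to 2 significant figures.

1.0 × 10² mg/L

CYP1A2: 0.34 × 0.23 = 0.0782
Other: 0.66 (unchanged)
CL_new/CL_old = 0.0782 + 0.66 = 0.7382.
Steady-state concentration ∝ 1/CL, so new value = 77 / 0.7382 = 1.0 × 10² mg/L.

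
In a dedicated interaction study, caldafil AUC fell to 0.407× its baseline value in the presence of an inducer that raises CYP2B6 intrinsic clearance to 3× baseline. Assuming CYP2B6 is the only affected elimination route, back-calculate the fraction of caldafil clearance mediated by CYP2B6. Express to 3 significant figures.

CL'/CL = 1 / 0.407 = 2.457
3·fm + (1 − fm) = 2.457
fm = (2.457 − 1) / (3 − 1) = 0.729

0.729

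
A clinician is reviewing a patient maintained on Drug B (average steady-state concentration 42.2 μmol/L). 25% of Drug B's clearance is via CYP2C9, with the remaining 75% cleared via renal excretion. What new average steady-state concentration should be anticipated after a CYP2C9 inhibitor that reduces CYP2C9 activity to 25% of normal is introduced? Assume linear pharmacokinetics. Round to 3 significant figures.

The CYP2C9 pathway (25% of clearance) drops to 0.25× activity: 0.25 × 0.25 = 0.0625.
Non-CYP routes (75%) are unchanged.
CL_new/CL_old = 0.0625 + 0.75 = 0.8125.
With dosing unchanged, average steady-state concentration scales as 1/CL: 42.2 / 0.8125 = 51.9 μmol/L.

51.9 μmol/L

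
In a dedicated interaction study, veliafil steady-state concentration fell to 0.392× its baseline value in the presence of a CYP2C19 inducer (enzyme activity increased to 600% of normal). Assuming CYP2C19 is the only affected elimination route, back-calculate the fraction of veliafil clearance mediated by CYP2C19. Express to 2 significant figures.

Write x for the fraction cleared via CYP2C19. The observed steady-state concentration change means clearance rose to 1/0.392 = 2.551 of baseline.
Only the CYP2C19 route changed, so 2.551 = x·6 + (1 − x), giving x = 0.31.

0.31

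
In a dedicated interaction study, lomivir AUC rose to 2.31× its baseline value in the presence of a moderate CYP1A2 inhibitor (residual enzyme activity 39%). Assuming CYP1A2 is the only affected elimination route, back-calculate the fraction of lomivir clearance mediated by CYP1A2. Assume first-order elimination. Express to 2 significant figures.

CL'/CL = 1 / 2.31 = 0.4329
0.39·fm + (1 − fm) = 0.4329
fm = (0.4329 − 1) / (0.39 − 1) = 0.93

0.93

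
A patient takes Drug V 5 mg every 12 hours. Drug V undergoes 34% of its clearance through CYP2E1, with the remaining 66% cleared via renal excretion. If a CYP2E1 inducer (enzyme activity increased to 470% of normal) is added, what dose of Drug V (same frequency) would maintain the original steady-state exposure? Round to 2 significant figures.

CYP2E1: 0.34 × 4.7 = 1.598
Other: 0.66 (unchanged)
Relative clearance = 1.598 + 0.66 = 2.258.
To maintain the same steady-state level, dose must scale with clearance: new dose = 5 × 2.258 = 11 mg.

11 mg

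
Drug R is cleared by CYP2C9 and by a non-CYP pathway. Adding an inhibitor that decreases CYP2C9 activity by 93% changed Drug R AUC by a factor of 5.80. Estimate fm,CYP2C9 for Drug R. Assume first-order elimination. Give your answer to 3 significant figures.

0.890

Let fm be the CYP2C9 fraction. New clearance relative to baseline = fm × 0.07 + (1 − fm).
AUC ratio = 1 / (new CL fraction), so new CL fraction = 1 / 5.80 = 0.1724.
fm × 0.07 + 1 − fm = 0.1724  ⇒  fm × (0.07 − 1) = −0.8276  ⇒  fm = 0.890.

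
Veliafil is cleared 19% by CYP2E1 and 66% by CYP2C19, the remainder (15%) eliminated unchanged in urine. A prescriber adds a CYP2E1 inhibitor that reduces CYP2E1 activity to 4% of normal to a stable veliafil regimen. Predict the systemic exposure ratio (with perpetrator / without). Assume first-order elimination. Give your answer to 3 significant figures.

The CYP2E1 pathway (19% of clearance) drops to 0.04× activity: 0.19 × 0.04 = 0.0076.
CYP2C19 (66%) and the residual 15% are unaffected.
New clearance relative to baseline: 0.0076 + 0.66 + 0.15 = 0.8176.
Systemic exposure is inversely proportional to clearance, so the fold-change is 1 / 0.8176 = 1.22.

1.22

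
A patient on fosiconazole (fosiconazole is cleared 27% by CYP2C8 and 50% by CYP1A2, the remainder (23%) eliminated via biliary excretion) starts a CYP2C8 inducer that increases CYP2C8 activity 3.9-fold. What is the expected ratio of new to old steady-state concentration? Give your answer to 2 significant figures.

0.56

The CYP2C8 pathway (27% of clearance) is boosted to 3.9× activity: 0.27 × 3.9 = 1.053.
CYP1A2 (50%) and the residual 23% are unaffected.
Relative clearance = 1.053 + 0.5 + 0.23 = 1.783.
Since steady-state concentration ∝ 1/CL, the ratio is 1 / 1.783 = 0.56.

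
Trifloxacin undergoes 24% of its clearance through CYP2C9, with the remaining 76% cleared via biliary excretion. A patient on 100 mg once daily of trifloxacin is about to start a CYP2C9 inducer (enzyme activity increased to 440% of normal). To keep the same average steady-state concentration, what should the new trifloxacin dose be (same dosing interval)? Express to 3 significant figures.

The CYP2C9 pathway (24% of clearance) increases to 4.4× activity: 0.24 × 4.4 = 1.056.
Non-CYP routes (76%) are unchanged.
CL_new/CL_old = 1.056 + 0.76 = 1.816.
To maintain the same steady-state level, dose must scale with clearance: new dose = 100 × 1.816 = 182 mg.

182 mg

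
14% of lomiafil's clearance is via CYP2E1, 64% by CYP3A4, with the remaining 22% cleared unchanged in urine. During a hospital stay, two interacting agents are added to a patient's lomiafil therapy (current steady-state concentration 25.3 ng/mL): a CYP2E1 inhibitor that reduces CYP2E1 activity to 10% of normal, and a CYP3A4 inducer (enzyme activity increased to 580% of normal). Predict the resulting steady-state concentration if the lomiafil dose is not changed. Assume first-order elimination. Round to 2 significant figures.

The CYP2E1 pathway (14% of clearance) falls to 0.1× activity: 0.14 × 0.1 = 0.014.
The CYP3A4 pathway (64% of clearance) is boosted to 5.8× activity: 0.64 × 5.8 = 3.712.
The remaining 22% of clearance is unaffected.
CL_new/CL_old = 0.014 + 3.712 + 0.22 = 3.946.
New steady-state concentration = 25.3 / 3.946 = 6.4 ng/mL (concentration scales inversely with clearance).

6.4 ng/mL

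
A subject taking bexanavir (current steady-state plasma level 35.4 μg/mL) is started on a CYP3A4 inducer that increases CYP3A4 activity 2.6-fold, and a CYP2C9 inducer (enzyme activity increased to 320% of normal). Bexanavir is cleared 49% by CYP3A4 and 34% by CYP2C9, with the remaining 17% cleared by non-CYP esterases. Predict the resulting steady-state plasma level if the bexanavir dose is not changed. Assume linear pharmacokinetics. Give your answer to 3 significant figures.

CYP3A4: 0.49 × 2.6 = 1.274
CYP2C9: 0.34 × 3.2 = 1.088
Other: 0.17 (unchanged)
New clearance relative to baseline: 1.274 + 1.088 + 0.17 = 2.532.
Dividing the baseline by the relative clearance: 35.4 / 2.532 = 14.0 μg/mL.

14.0 μg/mL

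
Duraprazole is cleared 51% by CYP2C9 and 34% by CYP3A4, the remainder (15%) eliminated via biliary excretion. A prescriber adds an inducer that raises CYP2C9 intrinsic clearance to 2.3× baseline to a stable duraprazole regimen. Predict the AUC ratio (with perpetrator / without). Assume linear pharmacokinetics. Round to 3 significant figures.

The CYP2C9 pathway (51% of clearance) rises to 2.3× activity: 0.51 × 2.3 = 1.173.
CYP3A4 (34%) and the residual 15% are unaffected.
New clearance relative to baseline: 1.173 + 0.34 + 0.15 = 1.663.
AUC is inversely proportional to clearance, so the fold-change is 1 / 1.663 = 0.601.

0.601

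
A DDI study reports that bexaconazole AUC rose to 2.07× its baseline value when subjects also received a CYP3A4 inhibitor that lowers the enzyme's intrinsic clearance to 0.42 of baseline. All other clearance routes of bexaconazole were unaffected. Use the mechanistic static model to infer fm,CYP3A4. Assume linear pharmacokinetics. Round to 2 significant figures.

Call the CYP3A4 fraction fm. After the interaction, CL_new/CL_old = fm × 0.42 + (1 − fm).
AUC ratio = 1 / (new CL fraction), so new CL fraction = 1 / 2.07 = 0.4831.
fm × 0.42 + 1 − fm = 0.4831  ⇒  fm × (0.42 − 1) = −0.5169  ⇒  fm = 0.89.

0.89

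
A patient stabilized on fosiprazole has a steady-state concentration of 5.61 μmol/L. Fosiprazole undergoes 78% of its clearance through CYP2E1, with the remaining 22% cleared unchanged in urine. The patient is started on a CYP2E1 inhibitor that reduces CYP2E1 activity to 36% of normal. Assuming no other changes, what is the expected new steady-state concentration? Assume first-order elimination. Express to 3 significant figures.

11.2 μmol/L

The CYP2E1 pathway (78% of clearance) is reduced to 0.36× activity: 0.78 × 0.36 = 0.2808.
Non-CYP routes (22%) are unchanged.
CL_new/CL_old = 0.2808 + 0.22 = 0.5008.
New steady-state concentration = baseline ÷ relative clearance = 5.61 / 0.5008 = 11.2 μmol/L.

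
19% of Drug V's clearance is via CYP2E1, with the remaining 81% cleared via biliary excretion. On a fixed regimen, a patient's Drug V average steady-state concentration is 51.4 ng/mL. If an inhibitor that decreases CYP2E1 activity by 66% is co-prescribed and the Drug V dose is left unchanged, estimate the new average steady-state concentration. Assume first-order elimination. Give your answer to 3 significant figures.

58.8 ng/mL

The CYP2E1 pathway (19% of clearance) drops to 0.34× activity: 0.19 × 0.34 = 0.0646.
The remaining 81% of clearance is unaffected.
New clearance relative to baseline: 0.0646 + 0.81 = 0.8746.
New average steady-state concentration = baseline ÷ relative clearance = 51.4 / 0.8746 = 58.8 ng/mL.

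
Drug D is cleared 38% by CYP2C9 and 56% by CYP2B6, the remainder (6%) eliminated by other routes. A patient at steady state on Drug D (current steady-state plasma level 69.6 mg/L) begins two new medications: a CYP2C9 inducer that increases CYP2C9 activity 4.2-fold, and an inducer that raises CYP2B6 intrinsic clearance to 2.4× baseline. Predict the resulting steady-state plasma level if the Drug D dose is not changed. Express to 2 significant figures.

The CYP2C9 pathway (38% of clearance) rises to 4.2× activity: 0.38 × 4.2 = 1.596.
The CYP2B6 pathway (56% of clearance) rises to 2.4× activity: 0.56 × 2.4 = 1.344.
The remaining 6% of clearance is unaffected.
New clearance relative to baseline: 1.596 + 1.344 + 0.06 = 3.
Steady-state plasma level ∝ 1/CL: new value = 69.6 / 3 = 23 mg/L.

23 mg/L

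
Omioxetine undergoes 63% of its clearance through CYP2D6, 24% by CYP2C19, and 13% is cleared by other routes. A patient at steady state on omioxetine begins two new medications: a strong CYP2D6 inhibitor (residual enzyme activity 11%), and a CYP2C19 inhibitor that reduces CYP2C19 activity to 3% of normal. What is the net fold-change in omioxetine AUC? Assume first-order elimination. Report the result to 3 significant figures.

The CYP2D6 pathway (63% of clearance) is reduced to 0.11× activity: 0.63 × 0.11 = 0.0693.
The CYP2C19 pathway (24% of clearance) drops to 0.03× activity: 0.24 × 0.03 = 0.0072.
Non-CYP routes (13%) are unchanged.
CL_new/CL_old = 0.0693 + 0.0072 + 0.13 = 0.2065.
AUC ∝ 1/CL: fold-change = 1 / 0.2065 = 4.84.

4.84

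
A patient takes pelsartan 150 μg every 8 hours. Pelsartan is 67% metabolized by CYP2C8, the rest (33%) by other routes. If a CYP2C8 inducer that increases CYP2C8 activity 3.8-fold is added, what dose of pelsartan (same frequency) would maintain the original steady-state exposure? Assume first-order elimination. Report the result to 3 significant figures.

The CYP2C8 pathway (67% of clearance) is boosted to 3.8× activity: 0.67 × 3.8 = 2.546.
Non-CYP routes (33%) are unchanged.
New clearance relative to baseline: 2.546 + 0.33 = 2.876.
Exposure is unchanged when dose changes in proportion to clearance. New dose = 150 μg × 2.876 = 431 μg.

431 μg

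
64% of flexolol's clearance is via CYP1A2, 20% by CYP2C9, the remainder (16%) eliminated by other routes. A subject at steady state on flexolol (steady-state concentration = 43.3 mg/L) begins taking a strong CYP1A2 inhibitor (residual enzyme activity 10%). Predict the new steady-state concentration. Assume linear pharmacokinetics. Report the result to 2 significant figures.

CYP1A2: 0.64 × 0.1 = 0.064
CYP2C9: 0.2 (unchanged)
Other: 0.16 (unchanged)
CL_new/CL_old = 0.064 + 0.2 + 0.16 = 0.424.
New steady-state concentration = baseline ÷ relative clearance = 43.3 / 0.424 = 1.0 × 10² mg/L.

1.0 × 10² mg/L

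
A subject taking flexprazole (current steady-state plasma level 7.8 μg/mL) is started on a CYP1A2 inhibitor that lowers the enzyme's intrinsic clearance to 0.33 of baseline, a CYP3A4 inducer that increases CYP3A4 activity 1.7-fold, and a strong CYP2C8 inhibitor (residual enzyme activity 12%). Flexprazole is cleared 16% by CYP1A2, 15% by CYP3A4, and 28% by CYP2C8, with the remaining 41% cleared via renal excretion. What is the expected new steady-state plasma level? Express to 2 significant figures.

The CYP1A2 pathway (16% of clearance) drops to 0.33× activity: 0.16 × 0.33 = 0.0528.
The CYP3A4 pathway (15% of clearance) rises to 1.7× activity: 0.15 × 1.7 = 0.255.
The CYP2C8 pathway (28% of clearance) falls to 0.12× activity: 0.28 × 0.12 = 0.0336.
Non-CYP routes (41%) are unchanged.
CL_new/CL_old = 0.0528 + 0.255 + 0.0336 + 0.41 = 0.7514.
Dividing the baseline by the relative clearance: 7.8 / 0.7514 = 10 μg/mL.

10 μg/mL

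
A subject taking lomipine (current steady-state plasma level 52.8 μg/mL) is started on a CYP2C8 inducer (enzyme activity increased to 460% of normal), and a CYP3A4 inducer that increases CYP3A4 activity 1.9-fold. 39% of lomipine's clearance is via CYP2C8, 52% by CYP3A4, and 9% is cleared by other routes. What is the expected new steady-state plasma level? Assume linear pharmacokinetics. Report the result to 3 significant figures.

CYP2C8: 0.39 × 4.6 = 1.794
CYP3A4: 0.52 × 1.9 = 0.988
Other: 0.09 (unchanged)
New clearance relative to baseline: 1.794 + 0.988 + 0.09 = 2.872.
Steady-state plasma level ∝ 1/CL: new value = 52.8 / 2.872 = 18.4 μg/mL.

18.4 μg/mL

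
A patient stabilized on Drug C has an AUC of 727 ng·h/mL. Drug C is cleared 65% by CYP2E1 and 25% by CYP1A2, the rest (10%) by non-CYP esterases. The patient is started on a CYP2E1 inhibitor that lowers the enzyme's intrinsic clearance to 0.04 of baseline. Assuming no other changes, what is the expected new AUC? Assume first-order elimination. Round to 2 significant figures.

The CYP2E1 pathway (65% of clearance) drops to 0.04× activity: 0.65 × 0.04 = 0.026.
CYP1A2 (25%) and the residual 10% are unaffected.
CL_new/CL_old = 0.026 + 0.25 + 0.1 = 0.376.
With dosing unchanged, AUC scales as 1/CL: 727 / 0.376 = 1.9 × 10³ ng·h/mL.

1.9 × 10³ ng·h/mL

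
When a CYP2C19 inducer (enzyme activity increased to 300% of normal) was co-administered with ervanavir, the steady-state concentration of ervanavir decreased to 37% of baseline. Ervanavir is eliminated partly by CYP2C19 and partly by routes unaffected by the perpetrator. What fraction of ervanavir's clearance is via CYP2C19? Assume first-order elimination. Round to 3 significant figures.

Let x = fm,CYP2C19. Because steady-state concentration ∝ 1/CL, relative clearance rose to 1/0.370 = 2.703.
Only the CYP2C19 route changed, so 2.703 = x·3 + (1 − x), giving x = 0.851.

0.851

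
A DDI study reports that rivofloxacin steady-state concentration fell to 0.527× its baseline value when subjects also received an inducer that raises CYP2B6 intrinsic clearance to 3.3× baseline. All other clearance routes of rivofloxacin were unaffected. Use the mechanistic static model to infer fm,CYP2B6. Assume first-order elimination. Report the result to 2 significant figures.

CL'/CL = 1 / 0.527 = 1.898
3.3·fm + (1 − fm) = 1.898
fm = (1.898 − 1) / (3.3 − 1) = 0.39

0.39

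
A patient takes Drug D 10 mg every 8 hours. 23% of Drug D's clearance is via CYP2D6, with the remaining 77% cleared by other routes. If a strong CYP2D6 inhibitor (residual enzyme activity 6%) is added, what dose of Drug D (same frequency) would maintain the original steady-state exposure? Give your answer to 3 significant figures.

7.84 mg

CYP2D6: 0.23 × 0.06 = 0.0138
Other: 0.77 (unchanged)
Relative clearance = 0.0138 + 0.77 = 0.7838.
To maintain the same steady-state level, dose must scale with clearance: new dose = 10 × 0.7838 = 7.84 mg.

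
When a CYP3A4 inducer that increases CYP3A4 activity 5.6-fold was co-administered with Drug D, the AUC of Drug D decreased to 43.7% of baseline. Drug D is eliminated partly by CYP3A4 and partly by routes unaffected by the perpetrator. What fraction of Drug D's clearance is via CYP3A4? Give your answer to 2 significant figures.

0.28

CL'/CL = 1 / 0.437 = 2.288
5.6·fm + (1 − fm) = 2.288
fm = (2.288 − 1) / (5.6 − 1) = 0.28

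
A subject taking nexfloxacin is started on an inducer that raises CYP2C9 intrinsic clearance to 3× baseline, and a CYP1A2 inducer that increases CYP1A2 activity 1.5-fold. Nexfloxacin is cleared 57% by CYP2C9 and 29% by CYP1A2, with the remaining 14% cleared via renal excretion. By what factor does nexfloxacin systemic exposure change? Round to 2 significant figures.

0.44

The CYP2C9 pathway (57% of clearance) rises to 3× activity: 0.57 × 3 = 1.71.
The CYP1A2 pathway (29% of clearance) increases to 1.5× activity: 0.29 × 1.5 = 0.435.
The remaining 14% of clearance is unaffected.
Relative clearance = 1.71 + 0.435 + 0.14 = 2.285.
Systemic exposure ∝ 1/CL: fold-change = 1 / 2.285 = 0.44.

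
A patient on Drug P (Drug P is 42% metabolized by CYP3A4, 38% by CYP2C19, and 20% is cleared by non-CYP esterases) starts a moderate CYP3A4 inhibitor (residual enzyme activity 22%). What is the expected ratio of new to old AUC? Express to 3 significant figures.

The CYP3A4 pathway (42% of clearance) is reduced to 0.22× activity: 0.42 × 0.22 = 0.0924.
CYP2C19 (38%) and the residual 20% are unaffected.
New clearance relative to baseline: 0.0924 + 0.38 + 0.2 = 0.6724.
AUC ratio = CL_old/CL_new = 1 / 0.6724 = 1.49.

1.49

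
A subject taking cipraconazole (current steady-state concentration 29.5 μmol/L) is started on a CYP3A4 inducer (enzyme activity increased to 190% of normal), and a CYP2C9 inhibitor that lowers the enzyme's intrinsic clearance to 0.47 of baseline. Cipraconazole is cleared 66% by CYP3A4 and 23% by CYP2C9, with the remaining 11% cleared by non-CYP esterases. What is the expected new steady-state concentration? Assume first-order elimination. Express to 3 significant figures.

The CYP3A4 pathway (66% of clearance) is boosted to 1.9× activity: 0.66 × 1.9 = 1.254.
The CYP2C9 pathway (23% of clearance) drops to 0.47× activity: 0.23 × 0.47 = 0.1081.
Non-CYP routes (11%) are unchanged.
Relative clearance = 1.254 + 0.1081 + 0.11 = 1.4721.
Dividing the baseline by the relative clearance: 29.5 / 1.4721 = 20.0 μmol/L.

20.0 μmol/L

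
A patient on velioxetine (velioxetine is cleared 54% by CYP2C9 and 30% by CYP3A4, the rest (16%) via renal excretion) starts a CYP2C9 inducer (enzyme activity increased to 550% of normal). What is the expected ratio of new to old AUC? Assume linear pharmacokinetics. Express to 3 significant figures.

0.292

The CYP2C9 pathway (54% of clearance) rises to 5.5× activity: 0.54 × 5.5 = 2.97.
CYP3A4 (30%) and the residual 16% are unaffected.
Relative clearance = 2.97 + 0.3 + 0.16 = 3.43.
AUC ratio = CL_old/CL_new = 1 / 3.43 = 0.292.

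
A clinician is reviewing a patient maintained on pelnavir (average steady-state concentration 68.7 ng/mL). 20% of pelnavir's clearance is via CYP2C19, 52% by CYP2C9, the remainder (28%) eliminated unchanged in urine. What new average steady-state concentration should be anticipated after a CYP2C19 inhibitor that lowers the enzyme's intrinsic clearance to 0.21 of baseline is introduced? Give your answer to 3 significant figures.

81.6 ng/mL

The CYP2C19 pathway (20% of clearance) drops to 0.21× activity: 0.2 × 0.21 = 0.042.
CYP2C9 (52%) and the residual 28% are unaffected.
CL_new/CL_old = 0.042 + 0.52 + 0.28 = 0.842.
With dosing unchanged, average steady-state concentration scales as 1/CL: 68.7 / 0.842 = 81.6 ng/mL.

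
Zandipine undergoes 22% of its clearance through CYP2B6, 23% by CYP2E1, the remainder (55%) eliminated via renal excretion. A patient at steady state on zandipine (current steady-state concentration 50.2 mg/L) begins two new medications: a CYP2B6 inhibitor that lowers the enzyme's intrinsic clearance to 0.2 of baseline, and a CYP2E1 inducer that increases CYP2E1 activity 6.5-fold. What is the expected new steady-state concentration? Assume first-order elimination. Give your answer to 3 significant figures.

The CYP2B6 pathway (22% of clearance) is reduced to 0.2× activity: 0.22 × 0.2 = 0.044.
The CYP2E1 pathway (23% of clearance) is boosted to 6.5× activity: 0.23 × 6.5 = 1.495.
Non-CYP routes (55%) are unchanged.
CL_new/CL_old = 0.044 + 1.495 + 0.55 = 2.089.
Steady-state concentration ∝ 1/CL: new value = 50.2 / 2.089 = 24.0 mg/L.

24.0 mg/L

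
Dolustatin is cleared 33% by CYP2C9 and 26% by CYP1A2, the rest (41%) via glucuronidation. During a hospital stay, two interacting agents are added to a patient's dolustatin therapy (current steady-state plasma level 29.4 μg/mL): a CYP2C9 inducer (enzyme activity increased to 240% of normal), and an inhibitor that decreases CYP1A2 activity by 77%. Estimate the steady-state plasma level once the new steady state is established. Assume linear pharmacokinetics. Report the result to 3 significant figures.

The CYP2C9 pathway (33% of clearance) increases to 2.4× activity: 0.33 × 2.4 = 0.792.
The CYP1A2 pathway (26% of clearance) is reduced to 0.23× activity: 0.26 × 0.23 = 0.0598.
The remaining 41% of clearance is unaffected.
Relative clearance = 0.792 + 0.0598 + 0.41 = 1.2618.
Dividing the baseline by the relative clearance: 29.4 / 1.2618 = 23.3 μg/mL.

23.3 μg/mL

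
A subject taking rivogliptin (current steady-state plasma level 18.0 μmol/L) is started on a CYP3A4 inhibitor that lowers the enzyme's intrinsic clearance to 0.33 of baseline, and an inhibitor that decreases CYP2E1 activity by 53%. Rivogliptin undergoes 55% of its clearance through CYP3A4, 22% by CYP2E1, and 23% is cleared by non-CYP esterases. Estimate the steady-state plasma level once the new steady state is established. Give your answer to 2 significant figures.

35 μmol/L

The CYP3A4 pathway (55% of clearance) is reduced to 0.33× activity: 0.55 × 0.33 = 0.1815.
The CYP2E1 pathway (22% of clearance) falls to 0.47× activity: 0.22 × 0.47 = 0.1034.
Non-CYP routes (23%) are unchanged.
CL_new/CL_old = 0.1815 + 0.1034 + 0.23 = 0.5149.
New steady-state plasma level = 18.0 / 0.5149 = 35 μmol/L (concentration scales inversely with clearance).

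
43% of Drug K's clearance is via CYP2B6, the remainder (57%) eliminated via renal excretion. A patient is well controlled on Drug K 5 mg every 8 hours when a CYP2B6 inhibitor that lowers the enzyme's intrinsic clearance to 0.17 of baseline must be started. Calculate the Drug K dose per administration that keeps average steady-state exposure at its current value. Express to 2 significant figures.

3.2 mg

The CYP2B6 pathway (43% of clearance) falls to 0.17× activity: 0.43 × 0.17 = 0.0731.
The remaining 57% of clearance is unaffected.
New clearance relative to baseline: 0.0731 + 0.57 = 0.6431.
Exposure is unchanged when dose changes in proportion to clearance. New dose = 5 mg × 0.6431 = 3.2 mg.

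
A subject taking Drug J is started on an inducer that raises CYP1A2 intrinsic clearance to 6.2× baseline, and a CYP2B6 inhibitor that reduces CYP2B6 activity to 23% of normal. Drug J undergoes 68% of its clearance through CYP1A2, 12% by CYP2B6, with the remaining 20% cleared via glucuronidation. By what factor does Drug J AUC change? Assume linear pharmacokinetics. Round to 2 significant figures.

CYP1A2: 0.68 × 6.2 = 4.216
CYP2B6: 0.12 × 0.23 = 0.0276
Other: 0.2 (unchanged)
New clearance relative to baseline: 4.216 + 0.0276 + 0.2 = 4.4436.
Net AUC ratio = 1 / 4.4436 = 0.23.

0.23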